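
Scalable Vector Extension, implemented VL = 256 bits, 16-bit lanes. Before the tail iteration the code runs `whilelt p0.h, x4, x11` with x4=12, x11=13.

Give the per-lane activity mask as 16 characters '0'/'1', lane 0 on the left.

predicate = 1000000000000000

lane count: 256 div 16 = 16
active while 12+j < 13, i.e. j ∈ [0,1) capped at 16 ⇒ 1
bits (lane 0 leftmost): 1000000000000000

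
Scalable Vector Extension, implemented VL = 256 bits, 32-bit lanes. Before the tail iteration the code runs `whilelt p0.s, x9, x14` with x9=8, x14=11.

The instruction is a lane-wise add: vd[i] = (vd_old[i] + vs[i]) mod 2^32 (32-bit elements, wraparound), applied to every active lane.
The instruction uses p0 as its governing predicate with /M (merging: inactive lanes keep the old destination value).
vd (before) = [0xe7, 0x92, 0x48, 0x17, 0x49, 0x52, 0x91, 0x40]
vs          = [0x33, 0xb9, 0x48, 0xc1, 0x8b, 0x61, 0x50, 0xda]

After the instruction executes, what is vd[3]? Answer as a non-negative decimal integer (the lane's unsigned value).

vd[3] = 23

register lanes = 256/32 = 8
p0[j] = (8+j < 11); true for j=0..2 → 3 lanes set
  i=0: add(0xe7,0x33) → 282
  i=1: add(0x92,0xb9) → 331
  i=2: add(0x48,0x48) → 144
  i=3: tail/keep → 23
  i=4: tail/keep → 73
  i=5: tail/keep → 82
  i=6: tail/keep → 145
  i=7: tail/keep → 64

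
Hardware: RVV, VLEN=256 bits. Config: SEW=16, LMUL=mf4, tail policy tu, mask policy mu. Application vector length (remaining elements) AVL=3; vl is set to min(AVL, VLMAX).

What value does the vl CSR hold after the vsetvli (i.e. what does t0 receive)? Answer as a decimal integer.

vl = 3

VLMAX = VLEN×LMUL/SEW = 256×1/4/16 = 4
AVL=3 ≤ VLMAX=4, so vl = 3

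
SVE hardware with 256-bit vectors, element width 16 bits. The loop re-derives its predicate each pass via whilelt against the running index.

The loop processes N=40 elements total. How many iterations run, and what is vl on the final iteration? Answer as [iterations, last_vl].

register lanes = 256/16 = 16
iterations = ceil(40/16) = 3; final-pass vl = 8

[iterations, last_vl] = [3, 8]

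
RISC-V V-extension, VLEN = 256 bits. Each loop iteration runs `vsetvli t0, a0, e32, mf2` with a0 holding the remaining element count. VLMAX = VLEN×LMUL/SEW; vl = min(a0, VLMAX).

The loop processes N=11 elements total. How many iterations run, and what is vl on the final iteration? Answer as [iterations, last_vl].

VLMAX = (256 × 1/2) / 32 = 4 lanes
iterations = ceil(11/4) = 3; final-pass vl = 3

[iterations, last_vl] = [3, 3]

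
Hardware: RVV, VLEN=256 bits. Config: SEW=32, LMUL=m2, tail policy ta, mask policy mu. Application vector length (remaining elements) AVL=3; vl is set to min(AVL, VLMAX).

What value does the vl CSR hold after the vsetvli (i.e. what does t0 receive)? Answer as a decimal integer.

vl = 3

VLMAX = VLEN×LMUL/SEW = 256×2/32 = 16
vl = min(AVL, VLMAX) = min(3, 16) = 3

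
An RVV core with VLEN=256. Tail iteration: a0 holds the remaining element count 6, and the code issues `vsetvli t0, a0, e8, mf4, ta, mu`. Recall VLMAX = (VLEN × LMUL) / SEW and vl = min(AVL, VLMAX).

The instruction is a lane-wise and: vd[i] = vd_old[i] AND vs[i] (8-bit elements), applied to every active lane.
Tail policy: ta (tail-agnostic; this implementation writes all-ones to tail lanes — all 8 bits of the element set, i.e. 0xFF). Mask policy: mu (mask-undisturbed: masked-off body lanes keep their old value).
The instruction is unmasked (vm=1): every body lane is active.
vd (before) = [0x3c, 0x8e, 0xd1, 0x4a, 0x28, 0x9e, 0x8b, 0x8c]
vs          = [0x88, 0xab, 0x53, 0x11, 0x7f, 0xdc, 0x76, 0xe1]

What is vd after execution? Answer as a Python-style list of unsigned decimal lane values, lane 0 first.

vd = [8, 138, 81, 0, 40, 156, 255, 255]

lanes per group: 256·1/4/8 = 8
vl ← min(6, 8) = 6
vd[0] and(0x3c,0x88) -> 0x08
vd[1] and(0x8e,0xab) -> 0x8a
vd[2] and(0xd1,0x53) -> 0x51
vd[3] and(0x4a,0x11) -> 0x00
vd[4] and(0x28,0x7f) -> 0x28
vd[5] and(0x9e,0xdc) -> 0x9c
vd[6] tail/ones -> 0xff
vd[7] tail/ones -> 0xff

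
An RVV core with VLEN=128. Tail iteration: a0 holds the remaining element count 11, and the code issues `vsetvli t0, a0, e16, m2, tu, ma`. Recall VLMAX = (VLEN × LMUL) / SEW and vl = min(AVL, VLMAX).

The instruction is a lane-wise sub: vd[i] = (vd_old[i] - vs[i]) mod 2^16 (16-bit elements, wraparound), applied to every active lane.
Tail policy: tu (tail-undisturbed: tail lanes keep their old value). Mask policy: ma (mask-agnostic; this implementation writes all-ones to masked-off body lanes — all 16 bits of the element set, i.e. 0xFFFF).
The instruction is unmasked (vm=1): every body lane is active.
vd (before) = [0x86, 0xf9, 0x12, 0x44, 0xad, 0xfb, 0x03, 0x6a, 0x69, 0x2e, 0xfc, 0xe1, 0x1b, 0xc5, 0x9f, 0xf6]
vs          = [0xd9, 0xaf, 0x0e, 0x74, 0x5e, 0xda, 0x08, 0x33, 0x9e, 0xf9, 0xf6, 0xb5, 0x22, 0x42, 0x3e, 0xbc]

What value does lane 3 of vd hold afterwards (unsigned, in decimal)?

lanes per group: 128·2/16 = 16
AVL=11 ≤ VLMAX=16, so vl = 11
lane  0: sub(0x86,0xd9) ⇒ 0xffad
lane  1: sub(0xf9,0xaf) ⇒ 0x4a
lane  2: sub(0x12,0x0e) ⇒ 0x04
lane  3: sub(0x44,0x74) ⇒ 0xffd0
lane  4: sub(0xad,0x5e) ⇒ 0x4f
lane  5: sub(0xfb,0xda) ⇒ 0x21
lane  6: sub(0x03,0x08) ⇒ 0xfffb
lane  7: sub(0x6a,0x33) ⇒ 0x37
lane  8: sub(0x69,0x9e) ⇒ 0xffcb
lane  9: sub(0x2e,0xf9) ⇒ 0xff35
lane 10: sub(0xfc,0xf6) ⇒ 0x06
lane 11: tail/keep ⇒ 0xe1
lane 12: tail/keep ⇒ 0x1b
lane 13: tail/keep ⇒ 0xc5
lane 14: tail/keep ⇒ 0x9f
lane 15: tail/keep ⇒ 0xf6

vd[3] = 65488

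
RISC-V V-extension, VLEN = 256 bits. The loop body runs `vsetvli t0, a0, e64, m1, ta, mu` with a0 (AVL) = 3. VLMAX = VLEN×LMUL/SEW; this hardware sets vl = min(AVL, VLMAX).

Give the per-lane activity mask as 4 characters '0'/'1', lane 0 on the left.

lanes per group: 256·1/64 = 4
vl ← min(3, 4) = 3
bits (lane 0 leftmost): 1110

predicate = 1110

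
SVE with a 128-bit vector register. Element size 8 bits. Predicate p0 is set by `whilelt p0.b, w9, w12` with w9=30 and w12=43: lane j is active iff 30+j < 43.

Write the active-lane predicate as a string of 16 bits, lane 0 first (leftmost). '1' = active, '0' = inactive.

128-bit reg / 8-bit elem → 16 lanes
p0[j] = (30+j < 43); true for j=0..12 → 13 lanes set
bits (lane 0 leftmost): 1111111111111000

predicate = 1111111111111000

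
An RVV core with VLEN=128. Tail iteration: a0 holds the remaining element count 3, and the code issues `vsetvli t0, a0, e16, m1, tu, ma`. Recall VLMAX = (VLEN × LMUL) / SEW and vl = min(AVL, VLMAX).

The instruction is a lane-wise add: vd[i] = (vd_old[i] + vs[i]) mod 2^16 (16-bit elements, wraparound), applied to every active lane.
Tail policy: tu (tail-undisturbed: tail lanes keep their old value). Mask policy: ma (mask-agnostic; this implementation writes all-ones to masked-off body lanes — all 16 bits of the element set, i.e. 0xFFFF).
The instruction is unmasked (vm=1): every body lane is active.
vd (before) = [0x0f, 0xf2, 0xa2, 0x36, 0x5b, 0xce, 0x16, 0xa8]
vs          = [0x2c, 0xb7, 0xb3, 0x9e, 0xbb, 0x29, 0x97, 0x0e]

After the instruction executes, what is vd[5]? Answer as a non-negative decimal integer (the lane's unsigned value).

vd[5] = 206

VLMAX = VLEN×LMUL/SEW = 128×1/16 = 8
vl = min(AVL, VLMAX) = min(3, 8) = 3
lane  0: add(0x0f,0x2c) ⇒ 0x3b
lane  1: add(0xf2,0xb7) ⇒ 0x1a9
lane  2: add(0xa2,0xb3) ⇒ 0x155
lane  3: tail/keep ⇒ 0x36
lane  4: tail/keep ⇒ 0x5b
lane  5: tail/keep ⇒ 0xce
lane  6: tail/keep ⇒ 0x16
lane  7: tail/keep ⇒ 0xa8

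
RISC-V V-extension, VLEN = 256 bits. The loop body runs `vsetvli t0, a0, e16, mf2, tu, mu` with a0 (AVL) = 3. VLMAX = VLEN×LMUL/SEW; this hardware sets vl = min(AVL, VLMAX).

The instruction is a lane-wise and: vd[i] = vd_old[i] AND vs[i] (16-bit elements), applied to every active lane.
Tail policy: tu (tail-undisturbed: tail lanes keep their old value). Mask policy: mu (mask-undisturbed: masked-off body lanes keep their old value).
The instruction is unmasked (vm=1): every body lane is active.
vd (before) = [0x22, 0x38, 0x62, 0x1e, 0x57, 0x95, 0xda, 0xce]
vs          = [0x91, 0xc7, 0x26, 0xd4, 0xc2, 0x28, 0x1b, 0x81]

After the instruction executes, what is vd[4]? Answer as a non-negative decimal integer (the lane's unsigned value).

VLMAX = (256 × 1/2) / 16 = 8 lanes
AVL=3 ≤ VLMAX=8, so vl = 3
vd[0] and(0x22,0x91) -> 0x00
vd[1] and(0x38,0xc7) -> 0x00
vd[2] and(0x62,0x26) -> 0x22
vd[3] tail/keep -> 0x1e
vd[4] tail/keep -> 0x57
vd[5] tail/keep -> 0x95
vd[6] tail/keep -> 0xda
vd[7] tail/keep -> 0xce

vd[4] = 87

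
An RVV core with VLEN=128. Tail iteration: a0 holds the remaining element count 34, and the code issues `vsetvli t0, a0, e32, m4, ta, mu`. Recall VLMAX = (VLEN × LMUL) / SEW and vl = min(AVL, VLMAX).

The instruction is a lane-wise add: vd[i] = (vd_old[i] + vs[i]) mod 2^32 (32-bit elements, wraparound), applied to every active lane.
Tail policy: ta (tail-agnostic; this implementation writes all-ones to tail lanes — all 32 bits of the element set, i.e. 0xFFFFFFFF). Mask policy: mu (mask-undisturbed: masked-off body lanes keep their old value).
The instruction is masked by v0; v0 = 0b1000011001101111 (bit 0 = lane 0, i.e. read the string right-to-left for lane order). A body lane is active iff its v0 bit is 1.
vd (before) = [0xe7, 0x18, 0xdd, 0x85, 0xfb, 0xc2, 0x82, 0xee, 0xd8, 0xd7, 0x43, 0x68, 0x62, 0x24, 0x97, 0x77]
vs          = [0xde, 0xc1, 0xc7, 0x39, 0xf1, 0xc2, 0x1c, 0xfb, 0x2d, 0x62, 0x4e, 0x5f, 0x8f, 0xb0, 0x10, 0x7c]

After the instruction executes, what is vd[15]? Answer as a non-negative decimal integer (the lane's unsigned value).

vd[15] = 243

VLMAX = VLEN×LMUL/SEW = 128×4/32 = 16
AVL=34 > VLMAX=16, so vl = 16
lane  0: add(0xe7,0xde) ⇒ 0x1c5
lane  1: add(0x18,0xc1) ⇒ 0xd9
lane  2: add(0xdd,0xc7) ⇒ 0x1a4
lane  3: add(0x85,0x39) ⇒ 0xbe
lane  4: mask-off/keep ⇒ 0xfb
lane  5: add(0xc2,0xc2) ⇒ 0x184
lane  6: add(0x82,0x1c) ⇒ 0x9e
lane  7: mask-off/keep ⇒ 0xee
lane  8: mask-off/keep ⇒ 0xd8
lane  9: add(0xd7,0x62) ⇒ 0x139
lane 10: add(0x43,0x4e) ⇒ 0x91
lane 11: mask-off/keep ⇒ 0x68
lane 12: mask-off/keep ⇒ 0x62
lane 13: mask-off/keep ⇒ 0x24
lane 14: mask-off/keep ⇒ 0x97
lane 15: add(0x77,0x7c) ⇒ 0xf3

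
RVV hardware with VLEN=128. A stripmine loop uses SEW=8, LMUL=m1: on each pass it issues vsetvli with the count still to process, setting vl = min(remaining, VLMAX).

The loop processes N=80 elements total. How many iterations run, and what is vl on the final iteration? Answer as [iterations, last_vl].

[iterations, last_vl] = [5, 16]

lanes per group: 128·1/8 = 16
iterations = ceil(80/16) = 5; final-pass vl = 16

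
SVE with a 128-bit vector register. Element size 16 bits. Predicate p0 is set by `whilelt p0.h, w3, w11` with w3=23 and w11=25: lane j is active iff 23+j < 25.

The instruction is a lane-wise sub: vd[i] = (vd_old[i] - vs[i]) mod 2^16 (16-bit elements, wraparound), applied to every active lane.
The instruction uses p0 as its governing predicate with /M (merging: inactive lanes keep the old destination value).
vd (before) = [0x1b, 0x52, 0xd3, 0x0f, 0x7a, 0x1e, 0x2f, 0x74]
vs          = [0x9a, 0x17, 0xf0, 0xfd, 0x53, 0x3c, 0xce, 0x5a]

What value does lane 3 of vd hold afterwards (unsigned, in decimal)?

vd[3] = 15

128-bit reg / 16-bit elem → 8 lanes
whilelt: lane j active iff 23+j < 25 → j < 2 → 2 active
vd[0] sub(0x1b,0x9a) -> 0xff81
vd[1] sub(0x52,0x17) -> 0x3b
vd[2] tail/keep -> 0xd3
vd[3] tail/keep -> 0x0f
vd[4] tail/keep -> 0x7a
vd[5] tail/keep -> 0x1e
vd[6] tail/keep -> 0x2f
vd[7] tail/keep -> 0x74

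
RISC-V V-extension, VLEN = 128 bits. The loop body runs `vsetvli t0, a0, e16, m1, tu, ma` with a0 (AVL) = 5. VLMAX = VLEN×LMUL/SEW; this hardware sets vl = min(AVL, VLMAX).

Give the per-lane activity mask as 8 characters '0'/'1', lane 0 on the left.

VLMAX = (128 × 1) / 16 = 8 lanes
AVL=5 ≤ VLMAX=8, so vl = 5
bits (lane 0 leftmost): 11111000

predicate = 11111000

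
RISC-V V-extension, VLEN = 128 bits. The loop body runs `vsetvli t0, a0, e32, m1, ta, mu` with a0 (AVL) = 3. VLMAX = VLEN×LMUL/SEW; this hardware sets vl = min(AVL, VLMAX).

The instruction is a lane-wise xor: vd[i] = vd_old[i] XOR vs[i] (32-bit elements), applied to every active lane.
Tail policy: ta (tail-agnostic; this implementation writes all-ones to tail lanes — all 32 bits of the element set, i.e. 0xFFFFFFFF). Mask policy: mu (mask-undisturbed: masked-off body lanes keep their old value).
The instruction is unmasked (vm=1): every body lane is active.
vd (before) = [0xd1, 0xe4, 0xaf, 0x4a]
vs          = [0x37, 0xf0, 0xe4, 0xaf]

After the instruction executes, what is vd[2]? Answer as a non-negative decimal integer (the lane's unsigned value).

VLMAX = VLEN×LMUL/SEW = 128×1/32 = 4
AVL=3 ≤ VLMAX=4, so vl = 3
[0] xor(0xd1,0x37) = 0xe6
[1] xor(0xe4,0xf0) = 0x14
[2] xor(0xaf,0xe4) = 0x4b
[3] tail/ones = 0xffffffff

vd[2] = 75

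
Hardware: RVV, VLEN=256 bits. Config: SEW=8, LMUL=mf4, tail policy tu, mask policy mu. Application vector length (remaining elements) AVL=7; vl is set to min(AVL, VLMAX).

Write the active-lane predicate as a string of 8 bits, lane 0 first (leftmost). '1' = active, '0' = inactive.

VLMAX = (256 × 1/4) / 8 = 8 lanes
AVL=7 ≤ VLMAX=8, so vl = 7
bits (lane 0 leftmost): 11111110

predicate = 11111110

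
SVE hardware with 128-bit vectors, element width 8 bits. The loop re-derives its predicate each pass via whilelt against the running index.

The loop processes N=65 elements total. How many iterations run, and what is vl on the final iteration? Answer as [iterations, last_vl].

[iterations, last_vl] = [5, 1]

128-bit reg / 8-bit elem → 16 lanes
iterations = ceil(65/16) = 5; final-pass vl = 1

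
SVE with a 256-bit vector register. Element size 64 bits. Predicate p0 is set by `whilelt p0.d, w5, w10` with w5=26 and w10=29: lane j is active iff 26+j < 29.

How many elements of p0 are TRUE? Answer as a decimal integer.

vl = 3

lane count: 256 div 64 = 4
active while 26+j < 29, i.e. j ∈ [0,3) capped at 4 ⇒ 3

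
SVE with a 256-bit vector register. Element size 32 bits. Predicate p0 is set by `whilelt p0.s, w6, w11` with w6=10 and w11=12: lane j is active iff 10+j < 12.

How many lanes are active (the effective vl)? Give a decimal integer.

lane count: 256 div 32 = 8
p0[j] = (10+j < 12); true for j=0..1 → 2 lanes set

vl = 2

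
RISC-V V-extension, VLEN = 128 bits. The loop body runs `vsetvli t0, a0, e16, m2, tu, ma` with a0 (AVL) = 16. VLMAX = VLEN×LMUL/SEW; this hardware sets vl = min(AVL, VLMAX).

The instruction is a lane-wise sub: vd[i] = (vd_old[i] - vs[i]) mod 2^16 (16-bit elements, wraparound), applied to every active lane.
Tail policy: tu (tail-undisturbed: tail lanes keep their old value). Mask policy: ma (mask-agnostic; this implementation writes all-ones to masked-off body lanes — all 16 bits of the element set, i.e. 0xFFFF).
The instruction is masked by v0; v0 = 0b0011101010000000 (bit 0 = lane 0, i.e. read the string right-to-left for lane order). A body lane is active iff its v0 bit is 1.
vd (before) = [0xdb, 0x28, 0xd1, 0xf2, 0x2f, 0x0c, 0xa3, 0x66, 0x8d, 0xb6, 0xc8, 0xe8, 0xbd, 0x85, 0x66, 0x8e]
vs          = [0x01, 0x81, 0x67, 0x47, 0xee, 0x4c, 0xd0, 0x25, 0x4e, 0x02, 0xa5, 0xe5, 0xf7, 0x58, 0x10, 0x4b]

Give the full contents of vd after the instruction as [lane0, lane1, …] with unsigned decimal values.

vd = [65535, 65535, 65535, 65535, 65535, 65535, 65535, 65, 65535, 180, 65535, 3, 65478, 45, 65535, 65535]

lanes per group: 128·2/16 = 16
AVL=16 ≤ VLMAX=16, so vl = 16
lane  0: mask-off/ones ⇒ 0xffff
lane  1: mask-off/ones ⇒ 0xffff
lane  2: mask-off/ones ⇒ 0xffff
lane  3: mask-off/ones ⇒ 0xffff
lane  4: mask-off/ones ⇒ 0xffff
lane  5: mask-off/ones ⇒ 0xffff
lane  6: mask-off/ones ⇒ 0xffff
lane  7: sub(0x66,0x25) ⇒ 0x41
lane  8: mask-off/ones ⇒ 0xffff
lane  9: sub(0xb6,0x02) ⇒ 0xb4
lane 10: mask-off/ones ⇒ 0xffff
lane 11: sub(0xe8,0xe5) ⇒ 0x03
lane 12: sub(0xbd,0xf7) ⇒ 0xffc6
lane 13: sub(0x85,0x58) ⇒ 0x2d
lane 14: mask-off/ones ⇒ 0xffff
lane 15: mask-off/ones ⇒ 0xffff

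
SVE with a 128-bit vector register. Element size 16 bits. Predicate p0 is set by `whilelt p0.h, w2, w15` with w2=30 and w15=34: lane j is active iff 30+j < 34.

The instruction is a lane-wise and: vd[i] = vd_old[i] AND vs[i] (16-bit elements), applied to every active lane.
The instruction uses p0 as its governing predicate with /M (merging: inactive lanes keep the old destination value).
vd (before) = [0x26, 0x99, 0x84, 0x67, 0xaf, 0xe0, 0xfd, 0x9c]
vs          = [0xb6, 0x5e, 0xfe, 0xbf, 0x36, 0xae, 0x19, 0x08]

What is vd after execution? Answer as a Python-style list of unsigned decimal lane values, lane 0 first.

vd = [38, 24, 132, 39, 175, 224, 253, 156]

128-bit reg / 16-bit elem → 8 lanes
active while 30+j < 34, i.e. j ∈ [0,4) capped at 8 ⇒ 4
[0] and(0x26,0xb6) = 0x26
[1] and(0x99,0x5e) = 0x18
[2] and(0x84,0xfe) = 0x84
[3] and(0x67,0xbf) = 0x27
[4] tail/keep = 0xaf
[5] tail/keep = 0xe0
[6] tail/keep = 0xfd
[7] tail/keep = 0x9c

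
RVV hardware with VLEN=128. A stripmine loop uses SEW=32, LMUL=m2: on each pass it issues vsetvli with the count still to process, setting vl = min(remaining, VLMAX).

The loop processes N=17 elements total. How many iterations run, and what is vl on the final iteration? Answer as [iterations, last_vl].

VLMAX = VLEN×LMUL/SEW = 128×2/32 = 8
iterations = ceil(17/8) = 3; final-pass vl = 1

[iterations, last_vl] = [3, 1]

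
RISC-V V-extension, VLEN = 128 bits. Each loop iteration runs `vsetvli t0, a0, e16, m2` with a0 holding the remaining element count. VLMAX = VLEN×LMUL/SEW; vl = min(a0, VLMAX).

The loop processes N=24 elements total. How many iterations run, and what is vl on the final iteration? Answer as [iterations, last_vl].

lanes per group: 128·2/16 = 16
24 elements at 16/iter → 2 passes, remainder 8 on the last

[iterations, last_vl] = [2, 8]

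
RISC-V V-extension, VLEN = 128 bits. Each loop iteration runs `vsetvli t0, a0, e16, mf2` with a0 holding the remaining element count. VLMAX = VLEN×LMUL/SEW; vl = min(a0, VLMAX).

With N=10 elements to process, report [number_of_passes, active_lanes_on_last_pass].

[iterations, last_vl] = [3, 2]

VLMAX = (128 × 1/2) / 16 = 4 lanes
iterations = ceil(10/4) = 3; final-pass vl = 2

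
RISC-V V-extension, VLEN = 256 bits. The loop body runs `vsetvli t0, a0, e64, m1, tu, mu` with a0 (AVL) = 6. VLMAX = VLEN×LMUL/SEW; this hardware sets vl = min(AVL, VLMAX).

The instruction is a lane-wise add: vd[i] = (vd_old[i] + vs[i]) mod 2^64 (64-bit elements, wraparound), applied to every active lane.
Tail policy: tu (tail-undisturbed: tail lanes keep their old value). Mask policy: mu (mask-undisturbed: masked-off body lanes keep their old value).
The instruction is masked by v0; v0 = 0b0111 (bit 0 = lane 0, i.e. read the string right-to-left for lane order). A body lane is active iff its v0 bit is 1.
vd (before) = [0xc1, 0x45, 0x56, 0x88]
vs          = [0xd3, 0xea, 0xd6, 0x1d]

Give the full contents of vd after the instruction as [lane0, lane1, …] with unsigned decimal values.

vd = [404, 303, 300, 136]

VLMAX = VLEN×LMUL/SEW = 256×1/64 = 4
vl = min(AVL, VLMAX) = min(6, 4) = 4
lane  0: add(0xc1,0xd3) ⇒ 0x194
lane  1: add(0x45,0xea) ⇒ 0x12f
lane  2: add(0x56,0xd6) ⇒ 0x12c
lane  3: mask-off/keep ⇒ 0x88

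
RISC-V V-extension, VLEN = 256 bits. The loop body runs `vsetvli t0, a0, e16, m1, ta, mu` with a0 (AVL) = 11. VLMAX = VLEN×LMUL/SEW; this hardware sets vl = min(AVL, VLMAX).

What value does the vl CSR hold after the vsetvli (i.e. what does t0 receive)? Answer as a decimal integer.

VLMAX = VLEN×LMUL/SEW = 256×1/16 = 16
vl = min(AVL, VLMAX) = min(11, 16) = 11

vl = 11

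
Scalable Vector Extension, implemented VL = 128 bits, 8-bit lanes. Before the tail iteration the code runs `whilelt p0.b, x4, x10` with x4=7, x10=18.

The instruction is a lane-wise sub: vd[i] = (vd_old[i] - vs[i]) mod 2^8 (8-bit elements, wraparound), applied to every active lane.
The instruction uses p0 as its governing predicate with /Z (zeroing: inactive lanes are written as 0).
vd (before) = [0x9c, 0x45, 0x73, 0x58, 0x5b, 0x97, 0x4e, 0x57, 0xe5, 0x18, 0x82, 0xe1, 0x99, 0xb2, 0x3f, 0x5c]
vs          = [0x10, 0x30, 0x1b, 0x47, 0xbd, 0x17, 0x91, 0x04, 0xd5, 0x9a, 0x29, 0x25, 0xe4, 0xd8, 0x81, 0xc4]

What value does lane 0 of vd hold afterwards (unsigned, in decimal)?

lane count: 128 div 8 = 16
active while 7+j < 18, i.e. j ∈ [0,11) capped at 16 ⇒ 11
lane  0: sub(0x9c,0x10) ⇒ 0x8c
lane  1: sub(0x45,0x30) ⇒ 0x15
lane  2: sub(0x73,0x1b) ⇒ 0x58
lane  3: sub(0x58,0x47) ⇒ 0x11
lane  4: sub(0x5b,0xbd) ⇒ 0x9e
lane  5: sub(0x97,0x17) ⇒ 0x80
lane  6: sub(0x4e,0x91) ⇒ 0xbd
lane  7: sub(0x57,0x04) ⇒ 0x53
lane  8: sub(0xe5,0xd5) ⇒ 0x10
lane  9: sub(0x18,0x9a) ⇒ 0x7e
lane 10: sub(0x82,0x29) ⇒ 0x59
lane 11: tail/zero ⇒ 0x00
lane 12: tail/zero ⇒ 0x00
lane 13: tail/zero ⇒ 0x00
lane 14: tail/zero ⇒ 0x00
lane 15: tail/zero ⇒ 0x00

vd[0] = 140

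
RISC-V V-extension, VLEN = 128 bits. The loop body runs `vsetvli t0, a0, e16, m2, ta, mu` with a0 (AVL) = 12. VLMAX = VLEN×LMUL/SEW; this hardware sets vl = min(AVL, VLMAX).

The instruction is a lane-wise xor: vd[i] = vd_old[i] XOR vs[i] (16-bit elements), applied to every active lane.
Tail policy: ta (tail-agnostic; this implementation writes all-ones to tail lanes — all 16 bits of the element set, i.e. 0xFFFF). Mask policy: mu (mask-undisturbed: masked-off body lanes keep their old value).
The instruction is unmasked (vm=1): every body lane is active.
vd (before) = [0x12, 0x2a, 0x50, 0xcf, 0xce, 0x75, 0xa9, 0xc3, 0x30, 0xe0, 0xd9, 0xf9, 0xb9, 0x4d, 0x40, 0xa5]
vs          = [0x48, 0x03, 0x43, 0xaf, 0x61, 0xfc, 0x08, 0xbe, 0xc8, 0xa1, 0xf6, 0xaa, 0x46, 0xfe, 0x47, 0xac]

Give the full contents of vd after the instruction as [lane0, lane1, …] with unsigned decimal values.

vd = [90, 41, 19, 96, 175, 137, 161, 125, 248, 65, 47, 83, 65535, 65535, 65535, 65535]

VLMAX = VLEN×LMUL/SEW = 128×2/16 = 16
vl ← min(12, 16) = 12
vd[0] xor(0x12,0x48) -> 0x5a
vd[1] xor(0x2a,0x03) -> 0x29
vd[2] xor(0x50,0x43) -> 0x13
vd[3] xor(0xcf,0xaf) -> 0x60
vd[4] xor(0xce,0x61) -> 0xaf
vd[5] xor(0x75,0xfc) -> 0x89
vd[6] xor(0xa9,0x08) -> 0xa1
vd[7] xor(0xc3,0xbe) -> 0x7d
vd[8] xor(0x30,0xc8) -> 0xf8
vd[9] xor(0xe0,0xa1) -> 0x41
vd[10] xor(0xd9,0xf6) -> 0x2f
vd[11] xor(0xf9,0xaa) -> 0x53
vd[12] tail/ones -> 0xffff
vd[13] tail/ones -> 0xffff
vd[14] tail/ones -> 0xffff
vd[15] tail/ones -> 0xffff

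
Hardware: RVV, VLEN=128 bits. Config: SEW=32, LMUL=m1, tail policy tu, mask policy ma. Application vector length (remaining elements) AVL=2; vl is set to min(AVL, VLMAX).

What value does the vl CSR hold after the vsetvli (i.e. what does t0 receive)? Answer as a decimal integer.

VLMAX = (128 × 1) / 32 = 4 lanes
vl ← min(2, 4) = 2

vl = 2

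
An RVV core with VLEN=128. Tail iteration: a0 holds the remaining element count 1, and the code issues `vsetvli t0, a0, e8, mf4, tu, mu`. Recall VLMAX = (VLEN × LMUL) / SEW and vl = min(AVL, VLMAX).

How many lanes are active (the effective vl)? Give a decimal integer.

vl = 1

VLMAX = VLEN×LMUL/SEW = 128×1/4/8 = 4
vl ← min(1, 4) = 1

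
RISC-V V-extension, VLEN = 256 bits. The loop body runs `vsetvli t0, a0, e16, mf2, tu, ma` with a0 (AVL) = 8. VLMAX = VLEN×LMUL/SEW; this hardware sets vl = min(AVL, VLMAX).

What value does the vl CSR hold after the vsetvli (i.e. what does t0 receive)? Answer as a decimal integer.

vl = 8

VLMAX = (256 × 1/2) / 16 = 8 lanes
vl ← min(8, 8) = 8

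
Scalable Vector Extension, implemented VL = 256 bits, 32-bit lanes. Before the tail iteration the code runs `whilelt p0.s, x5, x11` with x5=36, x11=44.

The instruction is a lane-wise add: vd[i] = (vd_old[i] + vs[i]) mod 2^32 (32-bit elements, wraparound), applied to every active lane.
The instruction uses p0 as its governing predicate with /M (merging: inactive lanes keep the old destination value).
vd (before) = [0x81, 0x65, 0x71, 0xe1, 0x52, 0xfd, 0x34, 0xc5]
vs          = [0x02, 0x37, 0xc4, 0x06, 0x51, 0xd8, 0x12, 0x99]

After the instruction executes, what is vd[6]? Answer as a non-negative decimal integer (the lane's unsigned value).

256-bit reg / 32-bit elem → 8 lanes
p0[j] = (36+j < 44); true for j=0..7 → 8 lanes set
  i=0: add(0x81,0x02) → 131
  i=1: add(0x65,0x37) → 156
  i=2: add(0x71,0xc4) → 309
  i=3: add(0xe1,0x06) → 231
  i=4: add(0x52,0x51) → 163
  i=5: add(0xfd,0xd8) → 469
  i=6: add(0x34,0x12) → 70
  i=7: add(0xc5,0x99) → 350

vd[6] = 70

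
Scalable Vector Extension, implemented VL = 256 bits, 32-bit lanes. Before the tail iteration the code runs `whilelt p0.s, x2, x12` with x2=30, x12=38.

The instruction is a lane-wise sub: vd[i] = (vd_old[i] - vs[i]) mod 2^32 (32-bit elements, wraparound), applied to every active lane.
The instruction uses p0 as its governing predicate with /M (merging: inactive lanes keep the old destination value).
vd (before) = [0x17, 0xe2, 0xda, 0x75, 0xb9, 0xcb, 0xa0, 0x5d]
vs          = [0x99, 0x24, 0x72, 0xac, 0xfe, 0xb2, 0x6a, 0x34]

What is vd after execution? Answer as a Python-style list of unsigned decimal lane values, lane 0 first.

vd = [4294967166, 190, 104, 4294967241, 4294967227, 25, 54, 41]

lane count: 256 div 32 = 8
p0[j] = (30+j < 38); true for j=0..7 → 8 lanes set
[0] sub(0x17,0x99) = 0xffffff7e
[1] sub(0xe2,0x24) = 0xbe
[2] sub(0xda,0x72) = 0x68
[3] sub(0x75,0xac) = 0xffffffc9
[4] sub(0xb9,0xfe) = 0xffffffbb
[5] sub(0xcb,0xb2) = 0x19
[6] sub(0xa0,0x6a) = 0x36
[7] sub(0x5d,0x34) = 0x29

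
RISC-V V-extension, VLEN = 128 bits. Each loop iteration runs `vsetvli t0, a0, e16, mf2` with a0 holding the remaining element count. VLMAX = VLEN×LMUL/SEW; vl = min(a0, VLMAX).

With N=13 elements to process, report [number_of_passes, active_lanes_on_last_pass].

[iterations, last_vl] = [4, 1]

VLMAX = VLEN×LMUL/SEW = 128×1/2/16 = 4
13 elements at 4/iter → 4 passes, remainder 1 on the last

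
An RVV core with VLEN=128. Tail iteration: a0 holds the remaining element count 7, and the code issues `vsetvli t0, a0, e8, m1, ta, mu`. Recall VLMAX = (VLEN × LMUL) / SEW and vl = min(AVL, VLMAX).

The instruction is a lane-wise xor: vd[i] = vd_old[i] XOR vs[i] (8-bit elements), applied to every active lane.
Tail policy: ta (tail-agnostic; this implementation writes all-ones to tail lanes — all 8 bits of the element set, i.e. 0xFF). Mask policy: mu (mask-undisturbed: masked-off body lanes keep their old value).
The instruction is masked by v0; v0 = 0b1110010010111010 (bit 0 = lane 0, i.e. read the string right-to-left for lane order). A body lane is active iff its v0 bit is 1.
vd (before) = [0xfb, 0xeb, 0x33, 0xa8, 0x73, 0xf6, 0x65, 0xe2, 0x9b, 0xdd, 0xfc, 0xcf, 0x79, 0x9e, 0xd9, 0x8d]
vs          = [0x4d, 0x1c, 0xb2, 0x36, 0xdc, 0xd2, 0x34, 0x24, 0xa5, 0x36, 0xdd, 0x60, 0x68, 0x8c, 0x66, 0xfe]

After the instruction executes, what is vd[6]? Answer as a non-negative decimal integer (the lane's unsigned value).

VLMAX = (128 × 1) / 8 = 16 lanes
vl = min(AVL, VLMAX) = min(7, 16) = 7
  i=0: mask-off/keep → 251
  i=1: xor(0xeb,0x1c) → 247
  i=2: mask-off/keep → 51
  i=3: xor(0xa8,0x36) → 158
  i=4: xor(0x73,0xdc) → 175
  i=5: xor(0xf6,0xd2) → 36
  i=6: mask-off/keep → 101
  i=7: tail/ones → 255
  i=8: tail/ones → 255
  i=9: tail/ones → 255
  i=10: tail/ones → 255
  i=11: tail/ones → 255
  i=12: tail/ones → 255
  i=13: tail/ones → 255
  i=14: tail/ones → 255
  i=15: tail/ones → 255

vd[6] = 101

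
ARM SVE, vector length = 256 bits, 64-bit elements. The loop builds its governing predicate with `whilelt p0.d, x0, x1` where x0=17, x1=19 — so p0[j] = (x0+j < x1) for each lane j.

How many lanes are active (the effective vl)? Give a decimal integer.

register lanes = 256/64 = 4
p0[j] = (17+j < 19); true for j=0..1 → 2 lanes set

vl = 2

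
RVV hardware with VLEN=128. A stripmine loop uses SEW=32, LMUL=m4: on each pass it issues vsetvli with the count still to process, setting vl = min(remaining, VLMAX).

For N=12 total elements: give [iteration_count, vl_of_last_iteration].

[iterations, last_vl] = [1, 12]

lanes per group: 128·4/32 = 16
iterations = ceil(12/16) = 1; final-pass vl = 12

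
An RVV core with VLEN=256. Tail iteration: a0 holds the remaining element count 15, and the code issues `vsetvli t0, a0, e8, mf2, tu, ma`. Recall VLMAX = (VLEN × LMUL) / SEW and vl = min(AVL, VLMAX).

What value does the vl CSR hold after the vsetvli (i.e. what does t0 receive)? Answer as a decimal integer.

vl = 15

lanes per group: 256·1/2/8 = 16
AVL=15 ≤ VLMAX=16, so vl = 15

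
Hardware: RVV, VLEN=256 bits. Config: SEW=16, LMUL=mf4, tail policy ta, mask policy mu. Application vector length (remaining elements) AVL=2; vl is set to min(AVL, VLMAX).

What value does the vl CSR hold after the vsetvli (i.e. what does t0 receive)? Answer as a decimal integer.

vl = 2

lanes per group: 256·1/4/16 = 4
vl ← min(2, 4) = 2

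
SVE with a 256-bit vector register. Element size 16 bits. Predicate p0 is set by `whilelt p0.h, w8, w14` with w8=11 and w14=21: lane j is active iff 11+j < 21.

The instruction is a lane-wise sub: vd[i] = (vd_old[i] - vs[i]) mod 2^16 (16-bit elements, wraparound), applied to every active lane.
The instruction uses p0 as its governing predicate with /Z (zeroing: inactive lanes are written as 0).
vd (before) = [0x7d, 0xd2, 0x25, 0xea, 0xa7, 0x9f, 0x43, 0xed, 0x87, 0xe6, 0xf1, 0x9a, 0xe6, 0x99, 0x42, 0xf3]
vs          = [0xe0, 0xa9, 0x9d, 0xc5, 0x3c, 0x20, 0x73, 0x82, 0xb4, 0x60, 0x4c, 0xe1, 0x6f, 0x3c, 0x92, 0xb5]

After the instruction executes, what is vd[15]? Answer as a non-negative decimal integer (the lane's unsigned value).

vd[15] = 0

register lanes = 256/16 = 16
whilelt: lane j active iff 11+j < 21 → j < 10 → 10 active
lane  0: sub(0x7d,0xe0) ⇒ 0xff9d
lane  1: sub(0xd2,0xa9) ⇒ 0x29
lane  2: sub(0x25,0x9d) ⇒ 0xff88
lane  3: sub(0xea,0xc5) ⇒ 0x25
lane  4: sub(0xa7,0x3c) ⇒ 0x6b
lane  5: sub(0x9f,0x20) ⇒ 0x7f
lane  6: sub(0x43,0x73) ⇒ 0xffd0
lane  7: sub(0xed,0x82) ⇒ 0x6b
lane  8: sub(0x87,0xb4) ⇒ 0xffd3
lane  9: sub(0xe6,0x60) ⇒ 0x86
lane 10: tail/zero ⇒ 0x00
lane 11: tail/zero ⇒ 0x00
lane 12: tail/zero ⇒ 0x00
lane 13: tail/zero ⇒ 0x00
lane 14: tail/zero ⇒ 0x00
lane 15: tail/zero ⇒ 0x00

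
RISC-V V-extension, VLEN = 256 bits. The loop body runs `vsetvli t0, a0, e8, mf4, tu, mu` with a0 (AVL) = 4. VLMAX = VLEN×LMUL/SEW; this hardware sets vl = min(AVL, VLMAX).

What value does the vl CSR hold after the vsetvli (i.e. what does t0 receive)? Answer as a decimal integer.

vl = 4

VLMAX = VLEN×LMUL/SEW = 256×1/4/8 = 8
AVL=4 ≤ VLMAX=8, so vl = 4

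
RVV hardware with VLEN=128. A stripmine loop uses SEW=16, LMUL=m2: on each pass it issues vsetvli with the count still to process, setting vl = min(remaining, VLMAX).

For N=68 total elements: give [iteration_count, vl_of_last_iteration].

[iterations, last_vl] = [5, 4]

VLMAX = VLEN×LMUL/SEW = 128×2/16 = 16
iterations = ceil(68/16) = 5; final-pass vl = 4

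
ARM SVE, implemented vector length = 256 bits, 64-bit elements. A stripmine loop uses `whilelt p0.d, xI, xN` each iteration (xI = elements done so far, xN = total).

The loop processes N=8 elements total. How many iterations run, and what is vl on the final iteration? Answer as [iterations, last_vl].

256-bit reg / 64-bit elem → 4 lanes
8 elements at 4/iter → 2 passes, remainder 4 on the last

[iterations, last_vl] = [2, 4]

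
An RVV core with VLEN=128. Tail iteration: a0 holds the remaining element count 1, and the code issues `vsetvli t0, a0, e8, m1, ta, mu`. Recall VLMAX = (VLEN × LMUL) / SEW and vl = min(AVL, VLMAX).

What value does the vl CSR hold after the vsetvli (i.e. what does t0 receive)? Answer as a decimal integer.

lanes per group: 128·1/8 = 16
vl ← min(1, 16) = 1

vl = 1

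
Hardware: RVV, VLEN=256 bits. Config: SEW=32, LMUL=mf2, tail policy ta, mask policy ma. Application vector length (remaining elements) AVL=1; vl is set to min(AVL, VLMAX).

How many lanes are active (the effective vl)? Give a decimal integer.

VLMAX = (256 × 1/2) / 32 = 4 lanes
AVL=1 ≤ VLMAX=4, so vl = 1

vl = 1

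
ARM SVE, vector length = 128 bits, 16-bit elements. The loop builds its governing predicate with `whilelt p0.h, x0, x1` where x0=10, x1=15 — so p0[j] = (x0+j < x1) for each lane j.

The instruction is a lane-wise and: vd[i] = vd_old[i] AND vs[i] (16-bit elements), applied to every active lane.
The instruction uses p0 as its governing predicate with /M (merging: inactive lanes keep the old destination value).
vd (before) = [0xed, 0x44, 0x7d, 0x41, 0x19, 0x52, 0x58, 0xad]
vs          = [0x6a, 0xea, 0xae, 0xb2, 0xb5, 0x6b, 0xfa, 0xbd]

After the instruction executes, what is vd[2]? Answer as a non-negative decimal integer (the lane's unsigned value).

lane count: 128 div 16 = 8
p0[j] = (10+j < 15); true for j=0..4 → 5 lanes set
  i=0: and(0xed,0x6a) → 104
  i=1: and(0x44,0xea) → 64
  i=2: and(0x7d,0xae) → 44
  i=3: and(0x41,0xb2) → 0
  i=4: and(0x19,0xb5) → 17
  i=5: tail/keep → 82
  i=6: tail/keep → 88
  i=7: tail/keep → 173

vd[2] = 44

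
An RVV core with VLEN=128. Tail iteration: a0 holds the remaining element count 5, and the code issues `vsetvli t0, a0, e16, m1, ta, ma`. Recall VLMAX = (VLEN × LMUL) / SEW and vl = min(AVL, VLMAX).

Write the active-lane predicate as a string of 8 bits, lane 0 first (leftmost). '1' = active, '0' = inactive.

VLMAX = VLEN×LMUL/SEW = 128×1/16 = 8
AVL=5 ≤ VLMAX=8, so vl = 5
bits (lane 0 leftmost): 11111000

predicate = 11111000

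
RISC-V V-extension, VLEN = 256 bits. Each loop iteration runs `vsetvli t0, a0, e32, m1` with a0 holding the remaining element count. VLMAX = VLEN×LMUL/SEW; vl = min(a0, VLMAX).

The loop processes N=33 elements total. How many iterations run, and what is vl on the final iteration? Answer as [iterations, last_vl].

[iterations, last_vl] = [5, 1]

lanes per group: 256·1/32 = 8
33 elements at 8/iter → 5 passes, remainder 1 on the last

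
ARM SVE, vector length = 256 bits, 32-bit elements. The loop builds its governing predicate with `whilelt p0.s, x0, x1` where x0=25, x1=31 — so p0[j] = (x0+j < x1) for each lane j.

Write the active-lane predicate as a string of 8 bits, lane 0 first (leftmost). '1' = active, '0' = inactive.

256-bit reg / 32-bit elem → 8 lanes
p0[j] = (25+j < 31); true for j=0..5 → 6 lanes set
bits (lane 0 leftmost): 11111100

predicate = 11111100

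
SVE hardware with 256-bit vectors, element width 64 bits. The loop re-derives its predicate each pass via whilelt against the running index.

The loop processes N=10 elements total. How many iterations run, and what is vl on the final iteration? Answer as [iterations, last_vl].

register lanes = 256/64 = 4
N=10: ⌈10/4⌉ = 3 iters; last vl = 10 − 2×4 = 2

[iterations, last_vl] = [3, 2]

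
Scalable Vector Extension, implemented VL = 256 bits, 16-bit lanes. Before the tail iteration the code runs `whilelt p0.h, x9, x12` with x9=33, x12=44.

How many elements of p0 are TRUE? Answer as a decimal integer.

vl = 11

lane count: 256 div 16 = 16
whilelt: lane j active iff 33+j < 44 → j < 11 → 11 active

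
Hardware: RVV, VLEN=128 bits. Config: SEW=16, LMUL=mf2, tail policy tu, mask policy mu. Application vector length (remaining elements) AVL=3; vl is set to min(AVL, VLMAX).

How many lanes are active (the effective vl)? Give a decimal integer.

lanes per group: 128·1/2/16 = 4
vl ← min(3, 4) = 3

vl = 3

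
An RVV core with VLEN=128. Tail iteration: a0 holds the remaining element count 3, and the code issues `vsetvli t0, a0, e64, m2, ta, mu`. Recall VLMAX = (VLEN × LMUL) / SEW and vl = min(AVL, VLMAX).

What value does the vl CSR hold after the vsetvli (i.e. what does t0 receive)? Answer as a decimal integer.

lanes per group: 128·2/64 = 4
vl ← min(3, 4) = 3

vl = 3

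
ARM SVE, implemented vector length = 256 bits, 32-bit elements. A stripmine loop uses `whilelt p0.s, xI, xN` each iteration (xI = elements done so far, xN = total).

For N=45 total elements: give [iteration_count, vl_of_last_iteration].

[iterations, last_vl] = [6, 5]

256-bit reg / 32-bit elem → 8 lanes
N=45: ⌈45/8⌉ = 6 iters; last vl = 45 − 5×8 = 5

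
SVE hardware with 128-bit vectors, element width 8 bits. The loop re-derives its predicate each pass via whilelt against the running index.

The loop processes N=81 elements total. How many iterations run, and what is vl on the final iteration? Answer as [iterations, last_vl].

lane count: 128 div 8 = 16
N=81: ⌈81/16⌉ = 6 iters; last vl = 81 − 5×16 = 1

[iterations, last_vl] = [6, 1]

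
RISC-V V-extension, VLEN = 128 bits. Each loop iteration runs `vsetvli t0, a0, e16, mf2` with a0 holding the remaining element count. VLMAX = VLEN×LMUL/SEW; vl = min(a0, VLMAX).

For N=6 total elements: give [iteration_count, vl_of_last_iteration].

VLMAX = (128 × 1/2) / 16 = 4 lanes
6 elements at 4/iter → 2 passes, remainder 2 on the last

[iterations, last_vl] = [2, 2]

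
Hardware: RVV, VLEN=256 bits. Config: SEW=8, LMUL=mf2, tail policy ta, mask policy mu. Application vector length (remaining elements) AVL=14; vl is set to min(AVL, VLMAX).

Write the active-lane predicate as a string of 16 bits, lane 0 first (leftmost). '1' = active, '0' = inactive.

VLMAX = (256 × 1/2) / 8 = 16 lanes
vl ← min(14, 16) = 14
bits (lane 0 leftmost): 1111111111111100

predicate = 1111111111111100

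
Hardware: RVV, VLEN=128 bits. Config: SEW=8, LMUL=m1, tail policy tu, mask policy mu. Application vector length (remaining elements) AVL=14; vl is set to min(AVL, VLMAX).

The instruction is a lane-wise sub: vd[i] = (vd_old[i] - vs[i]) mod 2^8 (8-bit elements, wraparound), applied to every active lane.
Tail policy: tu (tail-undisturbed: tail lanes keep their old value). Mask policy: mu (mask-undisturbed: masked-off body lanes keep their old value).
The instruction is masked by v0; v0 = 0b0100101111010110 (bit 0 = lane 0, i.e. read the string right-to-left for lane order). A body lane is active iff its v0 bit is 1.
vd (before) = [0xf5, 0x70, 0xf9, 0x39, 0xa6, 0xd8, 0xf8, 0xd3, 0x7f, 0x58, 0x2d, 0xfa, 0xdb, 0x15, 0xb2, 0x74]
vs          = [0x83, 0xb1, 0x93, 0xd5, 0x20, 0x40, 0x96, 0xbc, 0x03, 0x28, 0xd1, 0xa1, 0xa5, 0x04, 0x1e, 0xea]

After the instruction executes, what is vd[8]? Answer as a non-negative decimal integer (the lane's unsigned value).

VLMAX = (128 × 1) / 8 = 16 lanes
vl ← min(14, 16) = 14
[0] mask-off/keep = 0xf5
[1] sub(0x70,0xb1) = 0xbf
[2] sub(0xf9,0x93) = 0x66
[3] mask-off/keep = 0x39
[4] sub(0xa6,0x20) = 0x86
[5] mask-off/keep = 0xd8
[6] sub(0xf8,0x96) = 0x62
[7] sub(0xd3,0xbc) = 0x17
[8] sub(0x7f,0x03) = 0x7c
[9] sub(0x58,0x28) = 0x30
[10] mask-off/keep = 0x2d
[11] sub(0xfa,0xa1) = 0x59
[12] mask-off/keep = 0xdb
[13] mask-off/keep = 0x15
[14] tail/keep = 0xb2
[15] tail/keep = 0x74

vd[8] = 124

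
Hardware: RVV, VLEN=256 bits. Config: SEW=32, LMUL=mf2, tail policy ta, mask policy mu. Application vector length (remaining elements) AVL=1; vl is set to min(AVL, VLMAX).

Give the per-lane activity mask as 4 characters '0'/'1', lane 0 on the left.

predicate = 1000

VLMAX = VLEN×LMUL/SEW = 256×1/2/32 = 4
vl = min(AVL, VLMAX) = min(1, 4) = 1
bits (lane 0 leftmost): 1000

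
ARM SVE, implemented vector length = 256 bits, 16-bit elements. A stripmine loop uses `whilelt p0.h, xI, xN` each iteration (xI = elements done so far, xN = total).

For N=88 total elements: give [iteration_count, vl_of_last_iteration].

[iterations, last_vl] = [6, 8]

lane count: 256 div 16 = 16
88 elements at 16/iter → 6 passes, remainder 8 on the last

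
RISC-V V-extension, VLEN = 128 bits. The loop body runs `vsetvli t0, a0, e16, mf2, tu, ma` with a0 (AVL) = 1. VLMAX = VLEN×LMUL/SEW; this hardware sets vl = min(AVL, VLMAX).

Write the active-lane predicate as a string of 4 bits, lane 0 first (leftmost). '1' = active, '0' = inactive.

predicate = 1000

VLMAX = (128 × 1/2) / 16 = 4 lanes
vl ← min(1, 4) = 1
bits (lane 0 leftmost): 1000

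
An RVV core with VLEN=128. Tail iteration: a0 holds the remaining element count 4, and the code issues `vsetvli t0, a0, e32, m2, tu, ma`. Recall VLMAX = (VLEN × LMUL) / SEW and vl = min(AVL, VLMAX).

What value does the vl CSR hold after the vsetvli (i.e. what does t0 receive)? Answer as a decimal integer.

VLMAX = (128 × 2) / 32 = 8 lanes
vl ← min(4, 8) = 4

vl = 4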